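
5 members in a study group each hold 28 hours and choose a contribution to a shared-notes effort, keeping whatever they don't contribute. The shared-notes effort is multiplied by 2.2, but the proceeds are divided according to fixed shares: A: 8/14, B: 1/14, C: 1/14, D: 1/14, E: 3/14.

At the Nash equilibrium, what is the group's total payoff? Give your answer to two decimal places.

Each unit j contributes comes back to j as 2.2 × (j's share), so j prefers to contribute only if that share exceeds 1/2.2 = 0.4545; otherwise keeping the unit dominates.
Only A (8/14) clears that bar, contributing 28; the remaining 4 contribute 0. Total contributed: 28.
The shared-notes effort pays out 2.2 × 28 = 61.60 in total (split across the unequal shares, but the aggregate is all that matters for the group sum).
The 4 free-riders keep 28 each, adding 112. Group total = 112 + 61.60 = 173.60.

173.60 hours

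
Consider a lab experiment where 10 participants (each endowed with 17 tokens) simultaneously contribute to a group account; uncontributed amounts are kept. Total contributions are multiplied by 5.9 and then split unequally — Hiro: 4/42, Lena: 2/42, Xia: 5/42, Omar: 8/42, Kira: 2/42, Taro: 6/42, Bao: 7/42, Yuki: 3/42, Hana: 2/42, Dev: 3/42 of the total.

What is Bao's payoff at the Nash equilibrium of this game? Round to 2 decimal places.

33.72 tokens

A player with share s gets back 5.9·s per unit contributed, so full contribution is dominant for anyone with s > 1/5.9 = 0.1695 and zero contribution is dominant for anyone below.
The only share above 0.1695 is Omar's 8/42, contributing 17; the remaining 9 contribute 0. Total contributed: 17.
Bao keeps 17 and receives 5.9 × 17 × 7/42 = 16.72 from the group account, for a payoff of 33.72.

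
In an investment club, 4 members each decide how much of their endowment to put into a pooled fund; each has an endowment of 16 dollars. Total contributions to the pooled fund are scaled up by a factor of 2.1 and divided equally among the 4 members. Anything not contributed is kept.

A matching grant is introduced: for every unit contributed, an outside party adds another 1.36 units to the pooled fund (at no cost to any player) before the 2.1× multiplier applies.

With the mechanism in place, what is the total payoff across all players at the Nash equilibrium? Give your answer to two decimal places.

317.18 dollars

The effective private return per unit is now 2.1 × 2.36 / 4 = 1.2390 > 1, so every player's dominant strategy flips to full contribution.
So the Nash equilibrium is full contribution by all 4; the group earns 2.1 × 2.36 × 64 = 317.18.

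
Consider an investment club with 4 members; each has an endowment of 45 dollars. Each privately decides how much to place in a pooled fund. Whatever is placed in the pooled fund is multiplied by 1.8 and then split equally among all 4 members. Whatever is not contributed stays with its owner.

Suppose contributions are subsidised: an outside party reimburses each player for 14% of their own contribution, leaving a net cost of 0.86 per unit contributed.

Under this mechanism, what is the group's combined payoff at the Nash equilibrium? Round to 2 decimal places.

180.00 dollars

The effective private return is (1.8/4) / 0.86 = 0.5233, which is still under 1, so the mechanism doesn't change anyone's dominant strategy: zero contribution.
Everyone keeps their endowment and the group total is 4 × 45 = 180.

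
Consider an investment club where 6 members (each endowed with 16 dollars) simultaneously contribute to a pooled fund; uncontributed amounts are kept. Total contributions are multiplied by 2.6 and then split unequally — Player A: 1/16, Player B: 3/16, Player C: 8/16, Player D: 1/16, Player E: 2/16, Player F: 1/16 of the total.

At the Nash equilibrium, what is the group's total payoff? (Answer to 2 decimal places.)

A player with share s gets back 2.6·s per unit contributed, so full contribution is dominant for anyone with s > 1/2.6 = 0.3846 and zero contribution is dominant for anyone below.
The only share above 0.3846 is Player C's 8/16, contributing 16; the remaining 5 contribute 0. Total contributed: 16.
The pooled fund pays out 2.6 × 16 = 41.60 in total (split across the unequal shares, but the aggregate is all that matters for the group sum).
The 5 free-riders keep 16 each, adding 80. Group total = 80 + 41.60 = 121.60.

121.60 dollars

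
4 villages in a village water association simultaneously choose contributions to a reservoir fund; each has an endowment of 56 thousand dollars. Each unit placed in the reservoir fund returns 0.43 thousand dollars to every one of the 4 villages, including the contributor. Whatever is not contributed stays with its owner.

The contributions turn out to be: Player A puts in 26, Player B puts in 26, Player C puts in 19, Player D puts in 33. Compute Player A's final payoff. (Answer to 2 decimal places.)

74.72 thousand dollars

Total contributed: 26 + 26 + 19 + 33 = 104.
Each receives 0.43 × 104 = 44.72 from the reservoir fund.
Player A keeps 56 − 26 = 30, so Player A's payoff is 30 + 44.72 = 74.72.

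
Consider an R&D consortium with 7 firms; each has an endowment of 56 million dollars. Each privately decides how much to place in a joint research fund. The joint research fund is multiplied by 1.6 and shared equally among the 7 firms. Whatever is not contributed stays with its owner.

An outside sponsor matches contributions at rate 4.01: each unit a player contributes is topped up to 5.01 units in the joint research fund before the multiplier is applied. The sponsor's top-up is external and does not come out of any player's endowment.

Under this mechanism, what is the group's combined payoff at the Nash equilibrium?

3142.27 million dollars

The effective private return per unit is now 1.6 × 5.01 / 7 = 1.1451 > 1, so every player's dominant strategy flips to full contribution.
So the Nash equilibrium is full contribution by all 7; the group earns 1.6 × 5.01 × 392 = 3142.27.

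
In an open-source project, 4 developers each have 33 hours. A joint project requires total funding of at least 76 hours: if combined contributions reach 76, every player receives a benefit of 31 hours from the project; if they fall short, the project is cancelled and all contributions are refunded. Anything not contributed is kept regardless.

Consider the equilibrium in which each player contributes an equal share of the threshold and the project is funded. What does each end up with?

45 hours

Equal share of the threshold: 76/4 = 19.
At this profile no one gains by cutting their contribution: any cut drops the total below 76, the project is cancelled, contributions are refunded, and the deviator ends with 33, which is less than 33 − 19 + 31 = 45. Contributing more than 19 just wastes the excess. So contributing exactly 19 is a best response.
Each player's payoff: 33 − 19 + 31 = 45.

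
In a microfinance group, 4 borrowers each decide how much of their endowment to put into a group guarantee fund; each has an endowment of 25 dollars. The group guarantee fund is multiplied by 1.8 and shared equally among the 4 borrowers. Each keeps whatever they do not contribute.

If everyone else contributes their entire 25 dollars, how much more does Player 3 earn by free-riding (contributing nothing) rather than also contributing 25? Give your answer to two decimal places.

13.75 dollars

Switching from a contribution of 25 to 0 lets Player 3 keep an extra 25 dollars, but lowers the group guarantee fund by 25, which costs Player 3 their own share of that drop: 1.8/4 × 25 = 11.25.
Net gain = 25 − 11.25 = 13.75. The private return per contributed unit (0.4500) is below 1, so free-riding is indeed the best response regardless of what the others do.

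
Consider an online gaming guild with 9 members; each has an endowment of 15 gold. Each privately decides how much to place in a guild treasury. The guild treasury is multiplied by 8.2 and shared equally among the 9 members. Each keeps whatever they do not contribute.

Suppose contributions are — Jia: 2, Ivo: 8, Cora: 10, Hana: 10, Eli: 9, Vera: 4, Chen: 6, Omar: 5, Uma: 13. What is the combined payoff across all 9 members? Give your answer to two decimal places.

Total contributed: 2 + 8 + 10 + 10 + 9 + 4 + 6 + 5 + 13 = 67; total kept: 9 × 15 − 67 = 68.
The guild treasury pays out 8.2 × 67 = 549.40 in aggregate.
Group total = 68 + 549.40 = 617.40.

617.40 gold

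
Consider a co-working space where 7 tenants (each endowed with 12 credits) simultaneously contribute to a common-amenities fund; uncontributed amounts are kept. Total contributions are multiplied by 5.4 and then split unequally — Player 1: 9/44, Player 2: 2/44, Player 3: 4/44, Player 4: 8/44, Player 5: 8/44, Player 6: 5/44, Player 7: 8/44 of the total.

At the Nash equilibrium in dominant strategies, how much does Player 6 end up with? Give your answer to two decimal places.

19.36 credits

Each unit j contributes comes back to j as 5.4 × (j's share), so j prefers to contribute only if that share exceeds 1/5.4 = 0.1852; otherwise keeping the unit dominates.
Player 1 alone (share 9/44) is above the threshold, contributing 12; the remaining 6 contribute 0. Total contributed: 12.
Player 6 keeps 12 and receives 5.4 × 12 × 5/44 = 7.36 from the common-amenities fund, for a payoff of 19.36.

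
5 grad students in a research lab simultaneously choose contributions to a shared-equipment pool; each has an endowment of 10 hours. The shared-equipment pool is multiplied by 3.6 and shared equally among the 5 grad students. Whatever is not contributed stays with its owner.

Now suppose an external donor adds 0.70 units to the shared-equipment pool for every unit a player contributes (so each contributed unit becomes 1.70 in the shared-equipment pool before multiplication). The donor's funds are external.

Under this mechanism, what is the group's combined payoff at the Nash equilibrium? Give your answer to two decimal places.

306.00 hours

The effective private return per unit is now 3.6 × 1.70 / 5 = 1.2240 > 1, so every player's dominant strategy flips to full contribution.
At the Nash equilibrium everyone contributes 10. Group total payoff = 3.6 × 1.70 × 50 = 306.00.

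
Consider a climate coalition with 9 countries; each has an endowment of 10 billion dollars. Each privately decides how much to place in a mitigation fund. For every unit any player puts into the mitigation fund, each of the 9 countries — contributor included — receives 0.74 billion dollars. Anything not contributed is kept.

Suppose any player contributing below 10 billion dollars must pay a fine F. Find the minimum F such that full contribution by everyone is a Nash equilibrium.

Given the others contribute fully, the best deviation is to contribute 0 (any partial contribution still incurs the fine and gives up units whose private return 0.74 is below 1).
Deviating from 10 to 0 saves 10 billion dollars but forfeits the deviator's share of the drop in the mitigation fund: 0.74 × 10 = 7.40.
So the deviation gain is 10 − 7.40 = 2.60, and the fine must be at least 2.60 billion dollars to wipe it out.

2.60 billion dollars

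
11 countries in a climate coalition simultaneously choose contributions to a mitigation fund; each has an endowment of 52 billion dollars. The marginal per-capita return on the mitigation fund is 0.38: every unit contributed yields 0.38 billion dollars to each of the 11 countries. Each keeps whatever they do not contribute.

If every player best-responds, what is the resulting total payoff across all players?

572.00 billion dollars

The private return per contributed unit is 0.38 < 1, so contributing 0 is dominant for every player. At the Nash equilibrium everyone keeps their 52, and the group total is 11 × 52 = 572.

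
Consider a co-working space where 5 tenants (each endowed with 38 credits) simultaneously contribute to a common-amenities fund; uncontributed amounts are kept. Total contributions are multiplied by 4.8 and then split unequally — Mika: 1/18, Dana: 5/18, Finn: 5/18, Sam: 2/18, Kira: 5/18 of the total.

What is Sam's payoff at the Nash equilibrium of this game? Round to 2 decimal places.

Player j's private return per contributed unit is 4.8 × (j's share). Contributing is weakly dominant for j when that share is at least 1/4.8 = 0.2083, and contributing 0 is dominant otherwise.
The shares above 0.2083 belong to Dana, Finn and Kira, contributing 38 each; the remaining 2 contribute 0. Total contributed: 114.
Sam keeps 38 and receives 4.8 × 114 × 2/18 = 60.80 from the common-amenities fund, for a payoff of 98.80.

98.80 credits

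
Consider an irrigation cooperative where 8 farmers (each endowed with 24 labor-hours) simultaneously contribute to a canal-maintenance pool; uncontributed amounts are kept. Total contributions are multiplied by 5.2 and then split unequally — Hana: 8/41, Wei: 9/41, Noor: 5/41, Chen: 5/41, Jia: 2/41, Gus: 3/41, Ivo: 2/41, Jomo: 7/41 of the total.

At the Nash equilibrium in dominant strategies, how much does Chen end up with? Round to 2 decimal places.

54.44 labor-hours

A player with share s gets back 5.2·s per unit contributed, so full contribution is dominant for anyone with s > 1/5.2 = 0.1923 and zero contribution is dominant for anyone below.
Hana and Wei clear that bar, contributing 24 each; the remaining 6 contribute 0. Total contributed: 48.
Chen keeps 24 and receives 5.2 × 48 × 5/41 = 30.44 from the canal-maintenance pool, for a payoff of 54.44.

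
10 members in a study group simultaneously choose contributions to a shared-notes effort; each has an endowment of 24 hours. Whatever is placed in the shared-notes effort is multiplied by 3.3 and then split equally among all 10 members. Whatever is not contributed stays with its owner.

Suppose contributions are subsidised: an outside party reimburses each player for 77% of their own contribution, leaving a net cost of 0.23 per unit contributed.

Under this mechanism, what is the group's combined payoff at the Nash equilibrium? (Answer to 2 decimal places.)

976.80 hours

Under the mechanism each unit contributed yields (3.3/10) / 0.23 = 1.4348 back to its contributor per unit of net cost, which exceeds 1, making full contribution the dominant choice for everyone.
At the Nash equilibrium everyone contributes 24. Group total payoff = 10 × (24 × 0.77 + 3.3 × 24) = 976.80.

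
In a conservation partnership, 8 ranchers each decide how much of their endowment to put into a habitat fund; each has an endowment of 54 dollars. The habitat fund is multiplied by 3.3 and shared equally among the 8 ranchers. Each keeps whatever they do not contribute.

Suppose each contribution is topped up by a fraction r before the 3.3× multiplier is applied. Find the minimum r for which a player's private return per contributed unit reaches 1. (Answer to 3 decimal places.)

1.424

With matching at rate r, one contributed unit becomes (1 + r) in the habitat fund and returns 3.3 × (1 + r) / 8 to the contributor.
Setting this equal to 1: 1 + r = 8/3.3 = 2.4242.
So the minimum matching rate is r = 2.4242 − 1 = 1.424.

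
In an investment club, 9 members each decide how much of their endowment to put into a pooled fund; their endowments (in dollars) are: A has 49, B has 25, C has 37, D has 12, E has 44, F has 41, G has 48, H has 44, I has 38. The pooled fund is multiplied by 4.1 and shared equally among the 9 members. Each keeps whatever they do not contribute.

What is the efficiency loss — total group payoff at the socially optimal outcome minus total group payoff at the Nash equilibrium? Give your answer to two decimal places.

1047.80 dollars

The private return per contributed unit is 4.1/9 = 0.4556 < 1 for every player regardless of endowment, so the Nash equilibrium is zero contribution and the group total is Σ E_j = 49 + 25 + 37 + 12 + 44 + 41 + 48 + 44 + 38 = 338.
Each contributed unit returns 4.100 to the group, so the social optimum is full contribution by everyone: group total = 4.100 × 338 = 1385.80.
Efficiency loss = (4.100 − 1) × 338 = 1047.80.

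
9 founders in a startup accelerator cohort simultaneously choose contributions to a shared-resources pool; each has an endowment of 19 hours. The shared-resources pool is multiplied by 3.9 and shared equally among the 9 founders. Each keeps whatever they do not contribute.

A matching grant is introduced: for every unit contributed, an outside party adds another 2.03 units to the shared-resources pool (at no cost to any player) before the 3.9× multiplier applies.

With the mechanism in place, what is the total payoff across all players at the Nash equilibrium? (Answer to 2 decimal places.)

2020.71 hours

With the mechanism, a contributed unit returns 3.9 × 3.03 / 9 = 1.3130 per unit of net cost to the contributor — now above 1 — so contributing fully is weakly dominant for every player.
At the Nash equilibrium everyone contributes 19. Group total payoff = 3.9 × 3.03 × 171 = 2020.71.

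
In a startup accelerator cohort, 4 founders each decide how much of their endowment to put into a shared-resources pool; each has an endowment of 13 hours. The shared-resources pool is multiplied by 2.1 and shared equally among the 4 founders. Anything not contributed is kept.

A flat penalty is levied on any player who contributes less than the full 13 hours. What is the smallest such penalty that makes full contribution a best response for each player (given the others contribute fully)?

Given the others contribute fully, the best deviation is to contribute 0 (any partial contribution still incurs the fine and gives up units whose private return 0.5250 is below 1).
Deviating from 13 to 0 saves 13 hours but forfeits the deviator's share of the drop in the shared-resources pool: 2.1/4 × 13 = 6.82.
So the deviation gain is 13 − 6.82 = 6.18, and the fine must be at least 6.18 hours to wipe it out.

6.18 hours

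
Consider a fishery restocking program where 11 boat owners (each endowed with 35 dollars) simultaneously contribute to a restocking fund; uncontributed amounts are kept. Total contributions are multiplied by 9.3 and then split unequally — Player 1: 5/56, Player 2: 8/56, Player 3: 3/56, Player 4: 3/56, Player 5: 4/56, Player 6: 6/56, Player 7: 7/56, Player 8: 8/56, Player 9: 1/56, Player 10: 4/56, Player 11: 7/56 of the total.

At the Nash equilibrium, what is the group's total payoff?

1547.00 dollars

For player j, contributing a unit is worthwhile iff 9.3 × (j's share) ≥ 1, i.e. iff j's share is at least 0.1075.
Player 2, Player 7, Player 8 and Player 11 clear that bar, contributing 35 each; the remaining 7 contribute 0. Total contributed: 140.
The restocking fund pays out 9.3 × 140 = 1302.00 in total (split across the unequal shares, but the aggregate is all that matters for the group sum).
The 7 free-riders keep 35 each, adding 245. Group total = 245 + 1302.00 = 1547.00.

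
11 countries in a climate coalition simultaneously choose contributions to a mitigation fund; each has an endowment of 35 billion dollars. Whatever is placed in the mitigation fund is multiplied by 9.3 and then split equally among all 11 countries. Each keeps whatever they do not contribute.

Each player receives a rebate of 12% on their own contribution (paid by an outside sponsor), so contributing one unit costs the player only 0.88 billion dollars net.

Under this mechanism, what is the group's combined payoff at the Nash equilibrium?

385.00 billion dollars

With the mechanism, a contributed unit returns (9.3/11) / 0.88 = 0.9607 per unit of net cost — still below 1 — so contributing 0 remains dominant for every player.
At the Nash equilibrium no one contributes; group total payoff = 11 × 35 = 385.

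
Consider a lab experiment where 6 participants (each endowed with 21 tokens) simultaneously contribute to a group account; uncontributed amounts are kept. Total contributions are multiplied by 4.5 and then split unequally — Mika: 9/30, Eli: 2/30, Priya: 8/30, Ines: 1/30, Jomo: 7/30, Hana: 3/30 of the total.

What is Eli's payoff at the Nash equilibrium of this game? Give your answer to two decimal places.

Each unit j contributes comes back to j as 4.5 × (j's share), so j prefers to contribute only if that share exceeds 1/4.5 = 0.2222; otherwise keeping the unit dominates.
The shares above 0.2222 belong to Mika, Priya and Jomo, contributing 21 each; the remaining 3 contribute 0. Total contributed: 63.
Eli keeps 21 and receives 4.5 × 63 × 2/30 = 18.90 from the group account, for a payoff of 39.90.

39.90 tokens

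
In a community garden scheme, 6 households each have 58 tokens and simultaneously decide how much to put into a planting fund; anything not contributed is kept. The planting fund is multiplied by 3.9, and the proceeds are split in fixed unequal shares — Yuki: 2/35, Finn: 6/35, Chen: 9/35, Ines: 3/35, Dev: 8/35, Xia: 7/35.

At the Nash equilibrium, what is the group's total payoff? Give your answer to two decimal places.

516.20 tokens

A player with share s gets back 3.9·s per unit contributed, so full contribution is dominant for anyone with s > 1/3.9 = 0.2564 and zero contribution is dominant for anyone below.
Only Chen (9/35) clears that bar, contributing 58; the remaining 5 contribute 0. Total contributed: 58.
The planting fund pays out 3.9 × 58 = 226.20 in total (split across the unequal shares, but the aggregate is all that matters for the group sum).
The 5 free-riders keep 58 each, adding 290. Group total = 290 + 226.20 = 516.20.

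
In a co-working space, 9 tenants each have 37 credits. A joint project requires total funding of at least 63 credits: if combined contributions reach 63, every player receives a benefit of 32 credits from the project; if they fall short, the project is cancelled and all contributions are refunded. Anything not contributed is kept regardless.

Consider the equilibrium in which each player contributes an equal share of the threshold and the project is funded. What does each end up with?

62 credits

Equal share of the threshold: 63/9 = 7.
At this profile no one gains by cutting their contribution: any cut drops the total below 63, the project is cancelled, contributions are refunded, and the deviator ends with 37, which is less than 37 − 7 + 32 = 62. Contributing more than 7 just wastes the excess. So contributing exactly 7 is a best response.
Each player's payoff: 37 − 7 + 32 = 62.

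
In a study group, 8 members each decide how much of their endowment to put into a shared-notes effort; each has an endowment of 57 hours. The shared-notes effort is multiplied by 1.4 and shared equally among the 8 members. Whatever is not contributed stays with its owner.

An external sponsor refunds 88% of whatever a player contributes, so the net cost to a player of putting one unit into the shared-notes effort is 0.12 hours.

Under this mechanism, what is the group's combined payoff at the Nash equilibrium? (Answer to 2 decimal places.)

With the mechanism, a contributed unit returns (1.4/8) / 0.12 = 1.4583 per unit of net cost to the contributor — now above 1 — so contributing fully is weakly dominant for every player.
At the Nash equilibrium everyone contributes 57. Group total payoff = 8 × (57 × 0.88 + 1.4 × 57) = 1039.68.

1039.68 hours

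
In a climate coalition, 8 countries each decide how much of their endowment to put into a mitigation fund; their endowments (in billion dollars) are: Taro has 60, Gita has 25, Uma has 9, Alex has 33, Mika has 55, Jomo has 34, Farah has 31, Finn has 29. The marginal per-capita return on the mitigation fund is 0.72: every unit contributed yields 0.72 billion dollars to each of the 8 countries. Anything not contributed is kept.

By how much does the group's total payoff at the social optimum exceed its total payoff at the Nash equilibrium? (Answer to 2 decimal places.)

The private return per contributed unit is 0.72 < 1 for everyone, so the Nash equilibrium is zero contribution and the group total is Σ E_j = 60 + 25 + 9 + 33 + 55 + 34 + 31 + 29 = 276.
Each contributed unit returns 5.760 to the group, so the social optimum is full contribution by everyone: group total = 5.760 × 276 = 1589.76.
Efficiency loss = (5.760 − 1) × 276 = 1313.76.

1313.76 billion dollars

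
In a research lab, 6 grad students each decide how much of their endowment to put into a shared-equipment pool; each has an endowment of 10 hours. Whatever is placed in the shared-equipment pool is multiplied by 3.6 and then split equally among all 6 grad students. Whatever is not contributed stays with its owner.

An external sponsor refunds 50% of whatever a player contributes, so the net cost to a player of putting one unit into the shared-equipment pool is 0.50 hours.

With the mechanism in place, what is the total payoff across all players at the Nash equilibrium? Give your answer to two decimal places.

Under the mechanism each unit contributed yields (3.6/6) / 0.50 = 1.2000 back to its contributor per unit of net cost, which exceeds 1, making full contribution the dominant choice for everyone.
So the Nash equilibrium is full contribution by all 6; the group earns 6 × (10 × 0.50 + 3.6 × 10) = 246.00.

246.00 hours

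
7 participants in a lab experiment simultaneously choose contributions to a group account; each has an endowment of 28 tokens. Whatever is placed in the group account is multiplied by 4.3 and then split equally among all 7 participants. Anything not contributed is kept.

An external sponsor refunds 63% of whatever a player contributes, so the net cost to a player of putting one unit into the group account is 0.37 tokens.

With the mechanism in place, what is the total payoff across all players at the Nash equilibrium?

Under the mechanism each unit contributed yields (4.3/7) / 0.37 = 1.6602 back to its contributor per unit of net cost, which exceeds 1, making full contribution the dominant choice for everyone.
So the Nash equilibrium is full contribution by all 7; the group earns 7 × (28 × 0.63 + 4.3 × 28) = 966.28.

966.28 tokens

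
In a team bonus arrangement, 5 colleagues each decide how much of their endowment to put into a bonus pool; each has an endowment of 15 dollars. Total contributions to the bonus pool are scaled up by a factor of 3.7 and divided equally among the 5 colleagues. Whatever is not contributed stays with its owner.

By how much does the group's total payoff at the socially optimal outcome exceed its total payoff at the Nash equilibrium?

Each contributed unit returns 3.7/5 = 0.7400 to its contributor — below 1 — so contributing 0 is dominant for every player. At the Nash equilibrium everyone keeps their 15, and the group total is 5 × 15 = 75.
Each contributed unit returns 3.700 to the group as a whole (0.7400 to each of 5 players), which exceeds 1, so the social optimum is full contribution: group total = 3.700 × 75 = 277.50.
Efficiency loss = 277.50 − 75 = 202.50.

202.50 dollars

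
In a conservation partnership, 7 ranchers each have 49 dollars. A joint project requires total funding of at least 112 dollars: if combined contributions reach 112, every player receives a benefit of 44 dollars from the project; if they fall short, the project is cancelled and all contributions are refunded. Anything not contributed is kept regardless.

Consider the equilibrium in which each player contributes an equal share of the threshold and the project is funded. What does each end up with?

77 dollars

Equal share of the threshold: 112/7 = 16.
At this profile no one gains by cutting their contribution: any cut drops the total below 112, the project is cancelled, contributions are refunded, and the deviator ends with 49, which is less than 49 − 16 + 44 = 77. Contributing more than 16 just wastes the excess. So contributing exactly 16 is a best response.
Each player's payoff: 49 − 16 + 44 = 77.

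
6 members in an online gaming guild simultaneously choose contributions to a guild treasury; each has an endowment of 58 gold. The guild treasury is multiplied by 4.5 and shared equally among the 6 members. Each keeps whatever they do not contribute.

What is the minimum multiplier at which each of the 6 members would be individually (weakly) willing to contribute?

A contributed unit returns (multiplier)/6 to its contributor.
This reaches 1 exactly when the multiplier is 6.

6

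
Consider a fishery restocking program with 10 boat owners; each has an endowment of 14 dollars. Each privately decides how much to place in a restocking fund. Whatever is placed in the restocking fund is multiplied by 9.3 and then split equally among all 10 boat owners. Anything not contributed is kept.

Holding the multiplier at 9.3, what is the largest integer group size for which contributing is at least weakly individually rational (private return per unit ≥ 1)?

Private return per unit is 9.3/(group size), which is ≥ 1 whenever the group size is ≤ 9.3.
The largest such integer is 9.

9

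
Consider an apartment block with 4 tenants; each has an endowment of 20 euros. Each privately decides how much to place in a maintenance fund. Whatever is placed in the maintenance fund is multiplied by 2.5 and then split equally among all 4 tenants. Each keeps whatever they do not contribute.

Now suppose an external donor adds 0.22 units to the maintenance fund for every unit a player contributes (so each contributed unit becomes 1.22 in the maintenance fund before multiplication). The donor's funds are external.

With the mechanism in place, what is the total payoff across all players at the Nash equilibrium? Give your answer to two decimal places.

80.00 euros

The effective private return is 2.5 × 1.22 / 4 = 0.7625, which is still under 1, so the mechanism doesn't change anyone's dominant strategy: zero contribution.
At the Nash equilibrium no one contributes; group total payoff = 4 × 20 = 80.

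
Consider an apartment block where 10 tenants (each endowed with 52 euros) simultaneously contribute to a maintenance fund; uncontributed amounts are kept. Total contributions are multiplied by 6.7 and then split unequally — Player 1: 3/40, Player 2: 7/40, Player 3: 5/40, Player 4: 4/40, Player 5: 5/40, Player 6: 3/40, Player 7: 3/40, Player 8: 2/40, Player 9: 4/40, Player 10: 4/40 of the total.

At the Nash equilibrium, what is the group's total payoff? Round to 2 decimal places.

816.40 euros

For player j, contributing a unit is worthwhile iff 6.7 × (j's share) ≥ 1, i.e. iff j's share is at least 0.1493.
Player 2 alone (share 7/40) is above the threshold, contributing 52; the remaining 9 contribute 0. Total contributed: 52.
The maintenance fund pays out 6.7 × 52 = 348.40 in total (split across the unequal shares, but the aggregate is all that matters for the group sum).
The 9 free-riders keep 52 each, adding 468. Group total = 468 + 348.40 = 816.40.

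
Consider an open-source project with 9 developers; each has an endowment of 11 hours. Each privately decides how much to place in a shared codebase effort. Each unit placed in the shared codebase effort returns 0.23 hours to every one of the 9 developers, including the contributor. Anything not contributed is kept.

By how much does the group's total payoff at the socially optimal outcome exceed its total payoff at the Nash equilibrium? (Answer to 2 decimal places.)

105.93 hours

The private return per contributed unit is 0.23 < 1, so contributing 0 is dominant for every player. At the Nash equilibrium everyone keeps their 11, and the group total is 9 × 11 = 99.
Each contributed unit returns 2.070 to the group as a whole (0.23 to each of 9 players), which exceeds 1, so the social optimum is full contribution: group total = 2.070 × 99 = 204.93.
Efficiency loss = 204.93 − 99 = 105.93.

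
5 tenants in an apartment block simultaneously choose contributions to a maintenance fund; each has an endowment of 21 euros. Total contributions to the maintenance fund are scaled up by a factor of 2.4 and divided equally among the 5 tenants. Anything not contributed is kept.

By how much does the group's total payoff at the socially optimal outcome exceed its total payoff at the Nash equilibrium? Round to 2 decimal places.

147.00 euros

Each contributed unit returns 2.4/5 = 0.4800 to its contributor — below 1 — so contributing 0 is dominant for every player. At the Nash equilibrium everyone keeps their 21, and the group total is 5 × 21 = 105.
Each contributed unit returns 2.400 to the group as a whole (0.4800 to each of 5 players), which exceeds 1, so the social optimum is full contribution: group total = 2.400 × 105 = 252.00.
Efficiency loss = 252.00 − 105 = 147.00.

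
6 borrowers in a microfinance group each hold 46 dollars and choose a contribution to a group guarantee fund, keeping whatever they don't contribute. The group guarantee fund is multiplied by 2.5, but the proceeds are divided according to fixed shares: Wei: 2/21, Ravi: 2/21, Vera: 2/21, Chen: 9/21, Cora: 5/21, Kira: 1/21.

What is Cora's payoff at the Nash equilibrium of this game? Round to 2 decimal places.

Player j's private return per contributed unit is 2.5 × (j's share). Contributing is weakly dominant for j when that share is at least 1/2.5 = 0.4000, and contributing 0 is dominant otherwise.
Only Chen (9/21) clears that bar, contributing 46; the remaining 5 contribute 0. Total contributed: 46.
Cora keeps 46 and receives 2.5 × 46 × 5/21 = 27.38 from the group guarantee fund, for a payoff of 73.38.

73.38 dollars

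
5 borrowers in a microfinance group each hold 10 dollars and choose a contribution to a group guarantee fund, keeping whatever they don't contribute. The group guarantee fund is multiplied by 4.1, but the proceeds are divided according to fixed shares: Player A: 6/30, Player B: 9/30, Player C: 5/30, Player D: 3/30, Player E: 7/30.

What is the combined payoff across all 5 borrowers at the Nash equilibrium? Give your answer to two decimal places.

A player with share s gets back 4.1·s per unit contributed, so full contribution is dominant for anyone with s > 1/4.1 = 0.2439 and zero contribution is dominant for anyone below.
Player B alone (share 9/30) is above the threshold, contributing 10; the remaining 4 contribute 0. Total contributed: 10.
The group guarantee fund pays out 4.1 × 10 = 41.00 in total (split across the unequal shares, but the aggregate is all that matters for the group sum).
The 4 free-riders keep 10 each, adding 40. Group total = 40 + 41.00 = 81.00.

81.00 dollars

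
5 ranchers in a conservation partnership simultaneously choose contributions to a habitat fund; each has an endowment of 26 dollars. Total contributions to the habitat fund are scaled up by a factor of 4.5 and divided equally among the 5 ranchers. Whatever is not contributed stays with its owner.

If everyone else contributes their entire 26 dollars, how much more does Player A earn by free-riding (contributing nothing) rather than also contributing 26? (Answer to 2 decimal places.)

Switching from a contribution of 26 to 0 lets Player A keep an extra 26 dollars, but lowers the habitat fund by 26, which costs Player A their own share of that drop: 4.5/5 × 26 = 23.40.
Net gain = 26 − 23.40 = 2.60. The private return per contributed unit (0.9000) is below 1, so free-riding is indeed the best response regardless of what the others do.

2.60 dollars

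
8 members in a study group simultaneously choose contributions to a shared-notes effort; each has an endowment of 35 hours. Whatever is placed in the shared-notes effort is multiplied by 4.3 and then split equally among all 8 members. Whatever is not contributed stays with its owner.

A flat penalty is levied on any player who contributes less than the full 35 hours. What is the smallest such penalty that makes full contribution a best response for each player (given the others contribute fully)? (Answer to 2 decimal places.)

16.19 hours

Given the others contribute fully, the best deviation is to contribute 0 (any partial contribution still incurs the fine and gives up units whose private return 0.5375 is below 1).
Deviating from 35 to 0 saves 35 hours but forfeits the deviator's share of the drop in the shared-notes effort: 4.3/8 × 35 = 18.81.
So the deviation gain is 35 − 18.81 = 16.19, and the fine must be at least 16.19 hours to wipe it out.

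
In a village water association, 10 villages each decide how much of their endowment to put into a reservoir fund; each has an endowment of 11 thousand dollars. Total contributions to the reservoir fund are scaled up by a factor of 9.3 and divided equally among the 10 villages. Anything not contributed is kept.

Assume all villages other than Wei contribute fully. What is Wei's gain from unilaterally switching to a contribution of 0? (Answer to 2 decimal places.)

Switching from a contribution of 11 to 0 lets Wei keep an extra 11 thousand dollars, but lowers the reservoir fund by 11, which costs Wei their own share of that drop: 9.3/10 × 11 = 10.23.
Net gain = 11 − 10.23 = 0.77. The private return per contributed unit (0.9300) is below 1, so free-riding is indeed the best response regardless of what the others do.

0.77 thousand dollars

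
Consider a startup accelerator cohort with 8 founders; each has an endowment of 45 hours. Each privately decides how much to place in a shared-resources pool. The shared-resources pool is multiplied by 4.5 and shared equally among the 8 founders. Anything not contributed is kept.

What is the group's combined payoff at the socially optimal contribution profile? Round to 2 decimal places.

Each contributed unit returns 4.500 to the group as a whole (0.5625 to each of 8 players), which exceeds 1, so the social optimum is full contribution: group total = 4.500 × 360 = 1620.00.

1620.00 hours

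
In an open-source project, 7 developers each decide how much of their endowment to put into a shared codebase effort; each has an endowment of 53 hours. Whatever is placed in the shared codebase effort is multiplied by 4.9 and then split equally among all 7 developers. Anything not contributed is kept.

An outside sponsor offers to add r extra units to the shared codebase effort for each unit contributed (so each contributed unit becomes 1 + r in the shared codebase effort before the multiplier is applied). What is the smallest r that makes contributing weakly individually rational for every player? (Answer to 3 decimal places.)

With matching at rate r, one contributed unit becomes (1 + r) in the shared codebase effort and returns 4.9 × (1 + r) / 7 to the contributor.
Setting this equal to 1: 1 + r = 7/4.9 = 1.4286.
So the minimum matching rate is r = 1.4286 − 1 = 0.429.

0.429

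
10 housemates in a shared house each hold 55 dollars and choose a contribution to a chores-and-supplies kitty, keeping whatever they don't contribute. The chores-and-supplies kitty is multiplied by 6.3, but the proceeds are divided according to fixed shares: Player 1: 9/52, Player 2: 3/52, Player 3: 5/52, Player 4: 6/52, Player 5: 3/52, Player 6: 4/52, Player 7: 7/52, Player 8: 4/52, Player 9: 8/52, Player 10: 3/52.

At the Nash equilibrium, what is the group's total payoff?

841.50 dollars

Player j's private return per contributed unit is 6.3 × (j's share). Contributing is weakly dominant for j when that share is at least 1/6.3 = 0.1587, and contributing 0 is dominant otherwise.
The only share above 0.1587 is Player 1's 9/52, contributing 55; the remaining 9 contribute 0. Total contributed: 55.
The chores-and-supplies kitty pays out 6.3 × 55 = 346.50 in total (split across the unequal shares, but the aggregate is all that matters for the group sum).
The 9 free-riders keep 55 each, adding 495. Group total = 495 + 346.50 = 841.50.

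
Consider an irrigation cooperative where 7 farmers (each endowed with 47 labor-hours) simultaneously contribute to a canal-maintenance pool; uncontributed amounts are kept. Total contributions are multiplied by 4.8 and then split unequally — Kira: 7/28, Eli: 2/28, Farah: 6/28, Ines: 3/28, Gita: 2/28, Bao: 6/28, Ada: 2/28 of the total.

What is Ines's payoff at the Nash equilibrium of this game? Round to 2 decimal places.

119.51 labor-hours

Each unit j contributes comes back to j as 4.8 × (j's share), so j prefers to contribute only if that share exceeds 1/4.8 = 0.2083; otherwise keeping the unit dominates.
Kira, Farah and Bao clear that bar, contributing 47 each; the remaining 4 contribute 0. Total contributed: 141.
Ines keeps 47 and receives 4.8 × 141 × 3/28 = 72.51 from the canal-maintenance pool, for a payoff of 119.51.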